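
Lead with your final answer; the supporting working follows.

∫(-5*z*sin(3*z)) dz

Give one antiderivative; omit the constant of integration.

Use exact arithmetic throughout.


The answer is 5*z*cos(3*z)/3 - 5*sin(3*z)/9.
Step 1. Integrate ∫(-5*z*sin(3*z)) dz by parts with u = z, dv = (-5*sin(3*z)) dz, so v = 5*cos(3*z)/3: now 5*z*cos(3*z)/3 + ∫(-5*cos(3*z)/3) dz.
Step 2. Evaluate the standard form: now 5*z*cos(3*z)/3 - 5*sin(3*z)/9.
Answer: 5*z*cos(3*z)/3 - 5*sin(3*z)/9.


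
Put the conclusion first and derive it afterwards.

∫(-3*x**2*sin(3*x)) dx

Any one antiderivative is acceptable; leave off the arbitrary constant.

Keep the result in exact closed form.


The answer is x**2*cos(3*x) - 2*x*sin(3*x)/3 - 2*cos(3*x)/9.
Step 1. Integrate ∫(-3*x**2*sin(3*x)) dx by parts with u = x**2, dv = (-3*sin(3*x)) dx, so v = cos(3*x): now x**2*cos(3*x) + ∫(-2*x*cos(3*x)) dx.
Step 2. Integrate ∫(-2*x*cos(3*x)) dx by parts with u = x, dv = (-2*cos(3*x)) dx, so v = -2*sin(3*x)/3: now x**2*cos(3*x) - 2*x*sin(3*x)/3 + ∫(2*sin(3*x)/3) dx.
Step 3. Evaluate the standard form: now x**2*cos(3*x) - 2*x*sin(3*x)/3 - 2*cos(3*x)/9.
Answer: x**2*cos(3*x) - 2*x*sin(3*x)/3 - 2*cos(3*x)/9.


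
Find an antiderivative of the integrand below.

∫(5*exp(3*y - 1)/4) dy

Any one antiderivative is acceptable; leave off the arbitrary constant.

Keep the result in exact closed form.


Answer: 5*exp(3*y - 1)/12.


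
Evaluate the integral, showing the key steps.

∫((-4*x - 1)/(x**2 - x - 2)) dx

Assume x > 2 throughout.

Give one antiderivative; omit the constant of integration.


Step 1. Decompose ∫((-4*x - 1)/(x**2 - x - 2)) dx by partial fractions, (-4*x - 1)/(x**2 - x - 2) = -1/(x + 1) - 3/(x - 2): now ∫(-3/(x - 2)) dx + ∫(-1/(x + 1)) dx.
Step 2. Evaluate the standard form [assuming x > 2]: now -3*log(x - 2) + ∫(-1/(x + 1)) dx.
Step 3. Evaluate the standard form [assuming x > -1]: now -3*log(x - 2) - log(x + 1).
Answer: -3*log(x - 2) - log(x + 1).


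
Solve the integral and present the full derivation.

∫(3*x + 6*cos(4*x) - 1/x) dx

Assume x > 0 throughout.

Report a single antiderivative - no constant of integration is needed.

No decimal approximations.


Step 1. Rewrite: now ∫(-1/x) dx + ∫(3*x) dx + ∫(6*cos(4*x)) dx.
Step 2. Evaluate the standard form [assuming x > 0]: now -log(x) + ∫(3*x) dx + ∫(6*cos(4*x)) dx.
Step 3. Evaluate the standard form: now 3*x**2/2 - log(x) + ∫(6*cos(4*x)) dx.
Step 4. Evaluate the standard form: now 3*x**2/2 - log(x) + 3*sin(4*x)/2.
Answer: 3*x**2/2 - log(x) + 3*sin(4*x)/2.


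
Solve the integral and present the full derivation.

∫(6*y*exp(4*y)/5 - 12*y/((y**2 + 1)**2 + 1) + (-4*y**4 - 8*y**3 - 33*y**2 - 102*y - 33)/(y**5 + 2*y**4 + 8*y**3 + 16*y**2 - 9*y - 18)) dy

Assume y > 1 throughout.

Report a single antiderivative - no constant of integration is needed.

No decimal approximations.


Step 1. Rewrite: now ∫(-12*y/((y**2 + 1)**2 + 1)) dy + ∫(6*y*exp(4*y)/5) dy + ∫((-4*y**4 - 8*y**3 - 33*y**2 - 102*y - 33)/(y**5 + 2*y**4 + 8*y**3 + 16*y**2 - 9*y - 18)) dy.
Step 2. Decompose ∫((-4*y**4 - 8*y**3 - 33*y**2 - 102*y - 33)/(y**5 + 2*y**4 + 8*y**3 + 16*y**2 - 9*y - 18)) dy by partial fractions, (-4*y**4 - 8*y**3 - 33*y**2 - 102*y - 33)/(y**5 + 2*y**4 + 8*y**3 + 16*y**2 - 9*y - 18) = 3/(y**2 + 9) + 1/(y + 2) - 2/(y + 1) - 3/(y - 1): now ∫(-12*y/((y**2 + 1)**2 + 1)) dy + ∫(6*y*exp(4*y)/5) dy + ∫(-3/(y - 1)) dy + ∫(-2/(y + 1)) dy + ∫(1/(y + 2)) dy + ∫(3/(y**2 + 9)) dy.
Step 3. Evaluate the standard form [assuming y > -1]: now -2*log(y + 1) + ∫(-12*y/((y**2 + 1)**2 + 1)) dy + ∫(6*y*exp(4*y)/5) dy + ∫(-3/(y - 1)) dy + ∫(1/(y + 2)) dy + ∫(3/(y**2 + 9)) dy.
Step 4. Evaluate the standard form [assuming y > 1]: now -3*log(y - 1) - 2*log(y + 1) + ∫(-12*y/((y**2 + 1)**2 + 1)) dy + ∫(6*y*exp(4*y)/5) dy + ∫(1/(y + 2)) dy + ∫(3/(y**2 + 9)) dy.
Step 5. Evaluate the standard form [assuming y > -2]: now -3*log(y - 1) - 2*log(y + 1) + log(y + 2) + ∫(-12*y/((y**2 + 1)**2 + 1)) dy + ∫(6*y*exp(4*y)/5) dy + ∫(3/(y**2 + 9)) dy.
Step 6. Evaluate the standard form: now -3*log(y - 1) - 2*log(y + 1) + log(y + 2) + atan(y/3) + ∫(-12*y/((y**2 + 1)**2 + 1)) dy + ∫(6*y*exp(4*y)/5) dy.
Step 7. Integrate ∫(6*y*exp(4*y)/5) dy by parts with u = y, dv = (6*exp(4*y)/5) dy, so v = 3*exp(4*y)/10: now 3*y*exp(4*y)/10 - 3*log(y - 1) - 2*log(y + 1) + log(y + 2) + atan(y/3) + ∫(-12*y/((y**2 + 1)**2 + 1)) dy + ∫(-3*exp(4*y)/10) dy.
Step 8. Evaluate the standard form: now 3*y*exp(4*y)/10 - 3*exp(4*y)/40 - 3*log(y - 1) - 2*log(y + 1) + log(y + 2) + atan(y/3) + ∫(-12*y/((y**2 + 1)**2 + 1)) dy.
Step 9. Substitute u = y**2 + 1, turning ∫(-12*y/((y**2 + 1)**2 + 1)) dy into ∫(-6/(u**2 + 1)) du: now 3*y*exp(4*y)/10 - 3*exp(4*y)/40 - 3*log(y - 1) - 2*log(y + 1) + log(y + 2) + atan(y/3) + ∫(-6/(u**2 + 1)) du.
Step 10. Evaluate the standard form: now 3*y*exp(4*y)/10 - 3*exp(4*y)/40 - 3*log(y - 1) - 2*log(y + 1) + log(y + 2) - 6*atan(u) + atan(y/3).
Step 11. Substitute back u = y**2 + 1: now 3*y*exp(4*y)/10 - 3*exp(4*y)/40 - 3*log(y - 1) - 2*log(y + 1) + log(y + 2) + atan(y/3) - 6*atan(y**2 + 1).
Answer: 3*y*exp(4*y)/10 - 3*exp(4*y)/40 - 3*log(y - 1) - 2*log(y + 1) + log(y + 2) + atan(y/3) - 6*atan(y**2 + 1).


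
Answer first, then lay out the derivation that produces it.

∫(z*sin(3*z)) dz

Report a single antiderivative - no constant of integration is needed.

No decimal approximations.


The answer is -z*cos(3*z)/3 + sin(3*z)/9.
Step 1. Integrate ∫(z*sin(3*z)) dz by parts with u = z, dv = (sin(3*z)) dz, so v = -cos(3*z)/3: now -z*cos(3*z)/3 + ∫(cos(3*z)/3) dz.
Step 2. Evaluate the standard form: now -z*cos(3*z)/3 + sin(3*z)/9.
Answer: -z*cos(3*z)/3 + sin(3*z)/9.


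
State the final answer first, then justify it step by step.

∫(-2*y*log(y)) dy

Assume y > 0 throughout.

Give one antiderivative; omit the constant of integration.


The answer is -y**2*log(y) + y**2/2.
Step 1. Integrate ∫(-2*y*log(y)) dy by parts with u = log(y), dv = (-2*y) dy, so v = -y**2 [assuming y > 0]: now -y**2*log(y) + ∫(y) dy.
Step 2. Evaluate the standard form: now -y**2*log(y) + y**2/2.
Answer: -y**2*log(y) + y**2/2.


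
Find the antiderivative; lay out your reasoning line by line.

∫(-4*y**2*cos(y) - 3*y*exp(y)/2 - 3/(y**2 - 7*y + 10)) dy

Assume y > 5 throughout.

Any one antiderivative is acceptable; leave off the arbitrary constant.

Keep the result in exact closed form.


Step 1. Rewrite: now ∫(-3*y*exp(y)/2) dy + ∫(-4*y**2*cos(y)) dy + ∫(-3/(y**2 - 7*y + 10)) dy.
Step 2. Decompose ∫(-3/(y**2 - 7*y + 10)) dy by partial fractions, -3/(y**2 - 7*y + 10) = 1/(y - 2) - 1/(y - 5): now ∫(-3*y*exp(y)/2) dy + ∫(-4*y**2*cos(y)) dy + ∫(-1/(y - 5)) dy + ∫(1/(y - 2)) dy.
Step 3. Evaluate the standard form [assuming y > 5]: now -log(y - 5) + ∫(-3*y*exp(y)/2) dy + ∫(-4*y**2*cos(y)) dy + ∫(1/(y - 2)) dy.
Step 4. Evaluate the standard form [assuming y > 2]: now -log(y - 5) + log(y - 2) + ∫(-3*y*exp(y)/2) dy + ∫(-4*y**2*cos(y)) dy.
Step 5. Integrate ∫(-3*y*exp(y)/2) dy by parts with u = y, dv = (-3*exp(y)/2) dy, so v = -3*exp(y)/2: now -3*y*exp(y)/2 - log(y - 5) + log(y - 2) + ∫(-4*y**2*cos(y)) dy + ∫(3*exp(y)/2) dy.
Step 6. Evaluate the standard form: now -3*y*exp(y)/2 + 3*exp(y)/2 - log(y - 5) + log(y - 2) + ∫(-4*y**2*cos(y)) dy.
Step 7. Integrate ∫(-4*y**2*cos(y)) dy by parts with u = y**2, dv = (-4*cos(y)) dy, so v = -4*sin(y): now -4*y**2*sin(y) - 3*y*exp(y)/2 + 3*exp(y)/2 - log(y - 5) + log(y - 2) + ∫(8*y*sin(y)) dy.
Step 8. Integrate ∫(8*y*sin(y)) dy by parts with u = y, dv = (8*sin(y)) dy, so v = -8*cos(y): now -4*y**2*sin(y) - 3*y*exp(y)/2 - 8*y*cos(y) + 3*exp(y)/2 - log(y - 5) + log(y - 2) + ∫(8*cos(y)) dy.
Step 9. Evaluate the standard form: now -4*y**2*sin(y) - 3*y*exp(y)/2 - 8*y*cos(y) + 3*exp(y)/2 - log(y - 5) + log(y - 2) + 8*sin(y).
Answer: -4*y**2*sin(y) - 3*y*exp(y)/2 - 8*y*cos(y) + 3*exp(y)/2 - log(y - 5) + log(y - 2) + 8*sin(y).


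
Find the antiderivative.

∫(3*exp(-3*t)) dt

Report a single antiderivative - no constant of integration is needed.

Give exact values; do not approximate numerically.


Answer: -exp(-3*t).


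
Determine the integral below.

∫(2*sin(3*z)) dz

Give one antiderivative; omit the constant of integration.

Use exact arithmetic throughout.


Answer: -2*cos(3*z)/3.


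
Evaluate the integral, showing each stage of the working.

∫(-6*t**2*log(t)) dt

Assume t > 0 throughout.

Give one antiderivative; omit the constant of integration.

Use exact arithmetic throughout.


Step 1. Integrate ∫(-6*t**2*log(t)) dt by parts with u = log(t), dv = (-6*t**2) dt, so v = -2*t**3 [assuming t > 0]: now -2*t**3*log(t) + ∫(2*t**2) dt.
Step 2. Evaluate the standard form: now -2*t**3*log(t) + 2*t**3/3.
Answer: -2*t**3*log(t) + 2*t**3/3.


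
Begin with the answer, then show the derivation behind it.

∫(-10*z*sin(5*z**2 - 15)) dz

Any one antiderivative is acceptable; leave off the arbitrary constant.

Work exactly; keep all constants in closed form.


The answer is cos(5*z**2 - 15).
Step 1. Substitute u = z**2 - 3, turning ∫(-10*z*sin(5*z**2 - 15)) dz into ∫(-5*sin(5*u)) du: now ∫(-5*sin(5*u)) du.
Step 2. Evaluate the standard form: now cos(5*u).
Step 3. Substitute back u = z**2 - 3: now cos(5*z**2 - 15).
Answer: cos(5*z**2 - 15).


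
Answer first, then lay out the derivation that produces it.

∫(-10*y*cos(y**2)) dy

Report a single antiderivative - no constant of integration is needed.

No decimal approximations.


The answer is -5*sin(y**2).
Step 1. Substitute u = y**2, turning ∫(-10*y*cos(y**2)) dy into ∫(-5*cos(u)) du: now ∫(-5*cos(u)) du.
Step 2. Evaluate the standard form: now -5*sin(u).
Step 3. Substitute back u = y**2: now -5*sin(y**2).
Answer: -5*sin(y**2).


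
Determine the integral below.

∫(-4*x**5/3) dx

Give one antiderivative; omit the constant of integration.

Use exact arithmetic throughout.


Answer: -2*x**6/9.


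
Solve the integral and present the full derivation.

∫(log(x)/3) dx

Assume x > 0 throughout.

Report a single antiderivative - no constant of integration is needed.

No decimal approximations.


Step 1. Integrate ∫(log(x)/3) dx by parts with u = log(x), dv = (1/3) dx, so v = x/3 [assuming x > 0]: now x*log(x)/3 + ∫(-1/3) dx.
Step 2. Evaluate the standard form: now x*log(x)/3 - x/3.
Answer: x*log(x)/3 - x/3.


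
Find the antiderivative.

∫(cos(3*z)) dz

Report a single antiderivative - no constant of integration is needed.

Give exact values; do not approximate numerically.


Answer: sin(3*z)/3.


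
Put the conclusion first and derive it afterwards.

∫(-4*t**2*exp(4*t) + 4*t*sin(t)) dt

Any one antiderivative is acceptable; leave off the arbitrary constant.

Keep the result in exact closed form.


The answer is -t**2*exp(4*t) + t*exp(4*t)/2 - 4*t*cos(t) - exp(4*t)/8 + 4*sin(t).
Step 1. Rewrite: now ∫(4*t*sin(t)) dt + ∫(-4*t**2*exp(4*t)) dt.
Step 2. Integrate ∫(4*t*sin(t)) dt by parts with u = t, dv = (4*sin(t)) dt, so v = -4*cos(t): now -4*t*cos(t) + ∫(-4*t**2*exp(4*t)) dt + ∫(4*cos(t)) dt.
Step 3. Evaluate the standard form: now -4*t*cos(t) + 4*sin(t) + ∫(-4*t**2*exp(4*t)) dt.
Step 4. Integrate ∫(-4*t**2*exp(4*t)) dt by parts with u = t**2, dv = (-4*exp(4*t)) dt, so v = -exp(4*t): now -t**2*exp(4*t) - 4*t*cos(t) + 4*sin(t) + ∫(2*t*exp(4*t)) dt.
Step 5. Integrate ∫(2*t*exp(4*t)) dt by parts with u = t, dv = (2*exp(4*t)) dt, so v = exp(4*t)/2: now -t**2*exp(4*t) + t*exp(4*t)/2 - 4*t*cos(t) + 4*sin(t) + ∫(-exp(4*t)/2) dt.
Step 6. Evaluate the standard form: now -t**2*exp(4*t) + t*exp(4*t)/2 - 4*t*cos(t) - exp(4*t)/8 + 4*sin(t).
Answer: -t**2*exp(4*t) + t*exp(4*t)/2 - 4*t*cos(t) - exp(4*t)/8 + 4*sin(t).


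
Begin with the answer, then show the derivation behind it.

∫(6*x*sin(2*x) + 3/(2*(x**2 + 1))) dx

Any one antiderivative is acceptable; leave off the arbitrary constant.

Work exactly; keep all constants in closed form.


The answer is -3*x*cos(2*x) + 3*sin(2*x)/2 + 3*atan(x)/2.
Step 1. Rewrite: now ∫(6*x*sin(2*x)) dx + ∫(3/(2*(x**2 + 1))) dx.
Step 2. Integrate ∫(6*x*sin(2*x)) dx by parts with u = x, dv = (6*sin(2*x)) dx, so v = -3*cos(2*x): now -3*x*cos(2*x) + ∫(3/(2*(x**2 + 1))) dx + ∫(3*cos(2*x)) dx.
Step 3. Evaluate the standard form: now -3*x*cos(2*x) + 3*sin(2*x)/2 + ∫(3/(2*(x**2 + 1))) dx.
Step 4. Evaluate the standard form: now -3*x*cos(2*x) + 3*sin(2*x)/2 + 3*atan(x)/2.
Answer: -3*x*cos(2*x) + 3*sin(2*x)/2 + 3*atan(x)/2.


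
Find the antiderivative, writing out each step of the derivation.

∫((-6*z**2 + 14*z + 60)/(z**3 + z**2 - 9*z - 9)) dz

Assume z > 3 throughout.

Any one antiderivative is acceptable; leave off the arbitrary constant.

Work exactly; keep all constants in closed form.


Step 1. Decompose ∫((-6*z**2 + 14*z + 60)/(z**3 + z**2 - 9*z - 9)) dz by partial fractions, (-6*z**2 + 14*z + 60)/(z**3 + z**2 - 9*z - 9) = -3/(z + 3) - 5/(z + 1) + 2/(z - 3): now ∫(2/(z - 3)) dz + ∫(-5/(z + 1)) dz + ∫(-3/(z + 3)) dz.
Step 2. Evaluate the standard form [assuming z > 3]: now 2*log(z - 3) + ∫(-5/(z + 1)) dz + ∫(-3/(z + 3)) dz.
Step 3. Evaluate the standard form [assuming z > -3]: now 2*log(z - 3) - 3*log(z + 3) + ∫(-5/(z + 1)) dz.
Step 4. Evaluate the standard form [assuming z > -1]: now 2*log(z - 3) - 5*log(z + 1) - 3*log(z + 3).
Answer: 2*log(z - 3) - 5*log(z + 1) - 3*log(z + 3).


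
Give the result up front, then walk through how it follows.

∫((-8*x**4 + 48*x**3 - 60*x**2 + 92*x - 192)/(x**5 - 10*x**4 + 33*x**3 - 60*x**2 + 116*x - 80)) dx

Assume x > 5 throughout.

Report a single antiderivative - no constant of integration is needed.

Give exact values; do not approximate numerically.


The answer is -2*log(x - 5) - 4*log(x - 4) - 2*log(x - 1) - 2*atan(x/2).
Step 1. Decompose ∫((-8*x**4 + 48*x**3 - 60*x**2 + 92*x - 192)/(x**5 - 10*x**4 + 33*x**3 - 60*x**2 + 116*x - 80)) dx by partial fractions, (-8*x**4 + 48*x**3 - 60*x**2 + 92*x - 192)/(x**5 - 10*x**4 + 33*x**3 - 60*x**2 + 116*x - 80) = -4/(x**2 + 4) - 2/(x - 1) - 4/(x - 4) - 2/(x - 5): now ∫(-2/(x - 5)) dx + ∫(-4/(x - 4)) dx + ∫(-2/(x - 1)) dx + ∫(-4/(x**2 + 4)) dx.
Step 2. Evaluate the standard form [assuming x > 5]: now -2*log(x - 5) + ∫(-4/(x - 4)) dx + ∫(-2/(x - 1)) dx + ∫(-4/(x**2 + 4)) dx.
Step 3. Evaluate the standard form [assuming x > 4]: now -2*log(x - 5) - 4*log(x - 4) + ∫(-2/(x - 1)) dx + ∫(-4/(x**2 + 4)) dx.
Step 4. Evaluate the standard form [assuming x > 1]: now -2*log(x - 5) - 4*log(x - 4) - 2*log(x - 1) + ∫(-4/(x**2 + 4)) dx.
Step 5. Evaluate the standard form: now -2*log(x - 5) - 4*log(x - 4) - 2*log(x - 1) - 2*atan(x/2).
Answer: -2*log(x - 5) - 4*log(x - 4) - 2*log(x - 1) - 2*atan(x/2).


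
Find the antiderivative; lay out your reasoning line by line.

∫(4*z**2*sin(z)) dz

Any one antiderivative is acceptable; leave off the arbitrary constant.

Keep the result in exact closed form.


Step 1. Integrate ∫(4*z**2*sin(z)) dz by parts with u = z**2, dv = (4*sin(z)) dz, so v = -4*cos(z): now -4*z**2*cos(z) + ∫(8*z*cos(z)) dz.
Step 2. Integrate ∫(8*z*cos(z)) dz by parts with u = z, dv = (8*cos(z)) dz, so v = 8*sin(z): now -4*z**2*cos(z) + 8*z*sin(z) + ∫(-8*sin(z)) dz.
Step 3. Evaluate the standard form: now -4*z**2*cos(z) + 8*z*sin(z) + 8*cos(z).
Answer: -4*z**2*cos(z) + 8*z*sin(z) + 8*cos(z).


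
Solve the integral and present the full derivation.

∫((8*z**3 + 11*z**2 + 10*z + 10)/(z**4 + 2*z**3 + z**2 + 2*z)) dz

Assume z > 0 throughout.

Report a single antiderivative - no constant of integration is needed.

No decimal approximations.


Step 1. Decompose ∫((8*z**3 + 11*z**2 + 10*z + 10)/(z**4 + 2*z**3 + z**2 + 2*z)) dz by partial fractions, (8*z**3 + 11*z**2 + 10*z + 10)/(z**4 + 2*z**3 + z**2 + 2*z) = 1/(z**2 + 1) + 3/(z + 2) + 5/z: now ∫(5/z) dz + ∫(3/(z + 2)) dz + ∫(1/(z**2 + 1)) dz.
Step 2. Evaluate the standard form [assuming z > 0]: now 5*log(z) + ∫(3/(z + 2)) dz + ∫(1/(z**2 + 1)) dz.
Step 3. Evaluate the standard form [assuming z > -2]: now 5*log(z) + 3*log(z + 2) + ∫(1/(z**2 + 1)) dz.
Step 4. Evaluate the standard form: now 5*log(z) + 3*log(z + 2) + atan(z).
Answer: 5*log(z) + 3*log(z + 2) + atan(z).


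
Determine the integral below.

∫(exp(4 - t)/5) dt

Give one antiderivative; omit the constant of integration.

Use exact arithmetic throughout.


Answer: -exp(4 - t)/5.


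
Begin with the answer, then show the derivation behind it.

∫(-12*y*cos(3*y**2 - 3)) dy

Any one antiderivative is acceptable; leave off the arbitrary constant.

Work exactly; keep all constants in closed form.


The answer is -2*sin(3*y**2 - 3).
Step 1. Substitute u = y**2 - 1, turning ∫(-12*y*cos(3*y**2 - 3)) dy into ∫(-6*cos(3*u)) du: now ∫(-6*cos(3*u)) du.
Step 2. Evaluate the standard form: now -2*sin(3*u).
Step 3. Substitute back u = y**2 - 1: now -2*sin(3*y**2 - 3).
Answer: -2*sin(3*y**2 - 3).


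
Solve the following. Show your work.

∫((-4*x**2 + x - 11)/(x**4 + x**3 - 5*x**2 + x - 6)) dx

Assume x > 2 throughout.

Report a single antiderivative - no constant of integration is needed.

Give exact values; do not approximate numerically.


Step 1. Decompose ∫((-4*x**2 + x - 11)/(x**4 + x**3 - 5*x**2 + x - 6)) dx by partial fractions, (-4*x**2 + x - 11)/(x**4 + x**3 - 5*x**2 + x - 6) = 1/(x**2 + 1) + 1/(x + 3) - 1/(x - 2): now ∫(-1/(x - 2)) dx + ∫(1/(x + 3)) dx + ∫(1/(x**2 + 1)) dx.
Step 2. Evaluate the standard form [assuming x > -3]: now log(x + 3) + ∫(-1/(x - 2)) dx + ∫(1/(x**2 + 1)) dx.
Step 3. Evaluate the standard form [assuming x > 2]: now -log(x - 2) + log(x + 3) + ∫(1/(x**2 + 1)) dx.
Step 4. Evaluate the standard form: now -log(x - 2) + log(x + 3) + atan(x).
Answer: -log(x - 2) + log(x + 3) + atan(x).


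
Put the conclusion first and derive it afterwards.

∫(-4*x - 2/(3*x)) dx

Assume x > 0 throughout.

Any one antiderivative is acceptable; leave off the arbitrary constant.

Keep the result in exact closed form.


The answer is -2*x**2 - 2*log(x)/3.
Step 1. Rewrite: now ∫(-2/(3*x)) dx + ∫(-4*x) dx.
Step 2. Evaluate the standard form [assuming x > 0]: now -2*log(x)/3 + ∫(-4*x) dx.
Step 3. Evaluate the standard form: now -2*x**2 - 2*log(x)/3.
Answer: -2*x**2 - 2*log(x)/3.


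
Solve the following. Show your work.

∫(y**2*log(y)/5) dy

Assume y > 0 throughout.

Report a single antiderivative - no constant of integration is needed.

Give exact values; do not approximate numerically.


Step 1. Integrate ∫(y**2*log(y)/5) dy by parts with u = log(y), dv = (y**2/5) dy, so v = y**3/15 [assuming y > 0]: now y**3*log(y)/15 + ∫(-y**2/15) dy.
Step 2. Evaluate the standard form: now y**3*log(y)/15 - y**3/45.
Answer: y**3*log(y)/15 - y**3/45.


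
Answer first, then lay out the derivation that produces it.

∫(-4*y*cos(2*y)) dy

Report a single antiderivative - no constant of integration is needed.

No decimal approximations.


The answer is -2*y*sin(2*y) - cos(2*y).
Step 1. Integrate ∫(-4*y*cos(2*y)) dy by parts with u = y, dv = (-4*cos(2*y)) dy, so v = -2*sin(2*y): now -2*y*sin(2*y) + ∫(2*sin(2*y)) dy.
Step 2. Evaluate the standard form: now -2*y*sin(2*y) - cos(2*y).
Answer: -2*y*sin(2*y) - cos(2*y).


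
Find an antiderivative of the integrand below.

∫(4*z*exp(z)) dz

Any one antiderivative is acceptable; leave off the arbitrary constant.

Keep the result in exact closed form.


Answer: 4*z*exp(z) - 4*exp(z).


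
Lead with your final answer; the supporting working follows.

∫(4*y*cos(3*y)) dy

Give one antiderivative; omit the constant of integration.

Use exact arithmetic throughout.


The answer is 4*y*sin(3*y)/3 + 4*cos(3*y)/9.
Step 1. Integrate ∫(4*y*cos(3*y)) dy by parts with u = y, dv = (4*cos(3*y)) dy, so v = 4*sin(3*y)/3: now 4*y*sin(3*y)/3 + ∫(-4*sin(3*y)/3) dy.
Step 2. Evaluate the standard form: now 4*y*sin(3*y)/3 + 4*cos(3*y)/9.
Answer: 4*y*sin(3*y)/3 + 4*cos(3*y)/9.


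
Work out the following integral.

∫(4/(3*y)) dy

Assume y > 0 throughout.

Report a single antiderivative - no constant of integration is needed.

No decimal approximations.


Answer: 4*log(y)/3.


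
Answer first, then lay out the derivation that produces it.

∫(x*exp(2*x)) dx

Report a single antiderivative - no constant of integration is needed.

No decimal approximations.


The answer is x*exp(2*x)/2 - exp(2*x)/4.
Step 1. Integrate ∫(x*exp(2*x)) dx by parts with u = x, dv = (exp(2*x)) dx, so v = exp(2*x)/2: now x*exp(2*x)/2 + ∫(-exp(2*x)/2) dx.
Step 2. Evaluate the standard form: now x*exp(2*x)/2 - exp(2*x)/4.
Answer: x*exp(2*x)/2 - exp(2*x)/4.


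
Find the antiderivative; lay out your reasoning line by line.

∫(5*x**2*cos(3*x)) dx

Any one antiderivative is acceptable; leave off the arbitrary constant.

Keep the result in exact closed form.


Step 1. Integrate ∫(5*x**2*cos(3*x)) dx by parts with u = x**2, dv = (5*cos(3*x)) dx, so v = 5*sin(3*x)/3: now 5*x**2*sin(3*x)/3 + ∫(-10*x*sin(3*x)/3) dx.
Step 2. Integrate ∫(-10*x*sin(3*x)/3) dx by parts with u = x, dv = (-10*sin(3*x)/3) dx, so v = 10*cos(3*x)/9: now 5*x**2*sin(3*x)/3 + 10*x*cos(3*x)/9 + ∫(-10*cos(3*x)/9) dx.
Step 3. Evaluate the standard form: now 5*x**2*sin(3*x)/3 + 10*x*cos(3*x)/9 - 10*sin(3*x)/27.
Answer: 5*x**2*sin(3*x)/3 + 10*x*cos(3*x)/9 - 10*sin(3*x)/27.


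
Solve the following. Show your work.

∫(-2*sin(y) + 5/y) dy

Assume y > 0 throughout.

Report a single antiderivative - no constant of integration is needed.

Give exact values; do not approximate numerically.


Step 1. Rewrite: now ∫(5/y) dy + ∫(-2*sin(y)) dy.
Step 2. Evaluate the standard form: now 2*cos(y) + ∫(5/y) dy.
Step 3. Evaluate the standard form [assuming y > 0]: now 5*log(y) + 2*cos(y).
Answer: 5*log(y) + 2*cos(y).


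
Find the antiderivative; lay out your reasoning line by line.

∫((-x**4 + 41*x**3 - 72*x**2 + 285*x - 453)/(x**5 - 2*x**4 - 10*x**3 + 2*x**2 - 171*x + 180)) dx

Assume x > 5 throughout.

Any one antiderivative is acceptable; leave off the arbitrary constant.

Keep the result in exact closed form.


Step 1. Decompose ∫((-x**4 + 41*x**3 - 72*x**2 + 285*x - 453)/(x**5 - 2*x**4 - 10*x**3 + 2*x**2 - 171*x + 180)) dx by partial fractions, (-x**4 + 41*x**3 - 72*x**2 + 285*x - 453)/(x**5 - 2*x**4 - 10*x**3 + 2*x**2 - 171*x + 180) = 3/(x**2 + 9) - 5/(x + 4) + 1/(x - 1) + 3/(x - 5): now ∫(3/(x - 5)) dx + ∫(1/(x - 1)) dx + ∫(-5/(x + 4)) dx + ∫(3/(x**2 + 9)) dx.
Step 2. Evaluate the standard form [assuming x > 1]: now log(x - 1) + ∫(3/(x - 5)) dx + ∫(-5/(x + 4)) dx + ∫(3/(x**2 + 9)) dx.
Step 3. Evaluate the standard form [assuming x > -4]: now log(x - 1) - 5*log(x + 4) + ∫(3/(x - 5)) dx + ∫(3/(x**2 + 9)) dx.
Step 4. Evaluate the standard form [assuming x > 5]: now 3*log(x - 5) + log(x - 1) - 5*log(x + 4) + ∫(3/(x**2 + 9)) dx.
Step 5. Evaluate the standard form: now 3*log(x - 5) + log(x - 1) - 5*log(x + 4) + atan(x/3).
Answer: 3*log(x - 5) + log(x - 1) - 5*log(x + 4) + atan(x/3).


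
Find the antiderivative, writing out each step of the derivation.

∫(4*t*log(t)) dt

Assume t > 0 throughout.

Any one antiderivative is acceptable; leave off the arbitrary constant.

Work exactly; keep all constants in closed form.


Step 1. Integrate ∫(4*t*log(t)) dt by parts with u = log(t), dv = (4*t) dt, so v = 2*t**2 [assuming t > 0]: now 2*t**2*log(t) + ∫(-2*t) dt.
Step 2. Evaluate the standard form: now 2*t**2*log(t) - t**2.
Answer: 2*t**2*log(t) - t**2.


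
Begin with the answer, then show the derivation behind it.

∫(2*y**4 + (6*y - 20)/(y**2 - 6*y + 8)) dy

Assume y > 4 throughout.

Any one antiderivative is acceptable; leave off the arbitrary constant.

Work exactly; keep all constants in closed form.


The answer is 2*y**5/5 + 2*log(y - 4) + 4*log(y - 2).
Step 1. Rewrite: now ∫(2*y**4) dy + ∫((6*y - 20)/(y**2 - 6*y + 8)) dy.
Step 2. Evaluate the standard form: now 2*y**5/5 + ∫((6*y - 20)/(y**2 - 6*y + 8)) dy.
Step 3. Decompose ∫((6*y - 20)/(y**2 - 6*y + 8)) dy by partial fractions, (6*y - 20)/(y**2 - 6*y + 8) = 4/(y - 2) + 2/(y - 4): now 2*y**5/5 + ∫(2/(y - 4)) dy + ∫(4/(y - 2)) dy.
Step 4. Evaluate the standard form [assuming y > 2]: now 2*y**5/5 + 4*log(y - 2) + ∫(2/(y - 4)) dy.
Step 5. Evaluate the standard form [assuming y > 4]: now 2*y**5/5 + 2*log(y - 4) + 4*log(y - 2).
Answer: 2*y**5/5 + 2*log(y - 4) + 4*log(y - 2).


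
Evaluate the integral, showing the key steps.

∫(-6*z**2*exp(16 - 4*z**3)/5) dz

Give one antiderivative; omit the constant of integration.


Step 1. Substitute u = z**3 - 4, turning ∫(-6*z**2*exp(16 - 4*z**3)/5) dz into ∫(-2*exp(-4*u)/5) du: now ∫(-2*exp(-4*u)/5) du.
Step 2. Evaluate the standard form: now exp(-4*u)/10.
Step 3. Substitute back u = z**3 - 4: now exp(16 - 4*z**3)/10.
Answer: exp(16 - 4*z**3)/10.


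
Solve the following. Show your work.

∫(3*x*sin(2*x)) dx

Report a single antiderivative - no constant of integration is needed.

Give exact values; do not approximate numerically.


Step 1. Integrate ∫(3*x*sin(2*x)) dx by parts with u = x, dv = (3*sin(2*x)) dx, so v = -3*cos(2*x)/2: now -3*x*cos(2*x)/2 + ∫(3*cos(2*x)/2) dx.
Step 2. Evaluate the standard form: now -3*x*cos(2*x)/2 + 3*sin(2*x)/4.
Answer: -3*x*cos(2*x)/2 + 3*sin(2*x)/4.


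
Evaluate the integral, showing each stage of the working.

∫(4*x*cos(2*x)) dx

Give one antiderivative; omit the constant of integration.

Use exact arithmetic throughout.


Step 1. Integrate ∫(4*x*cos(2*x)) dx by parts with u = x, dv = (4*cos(2*x)) dx, so v = 2*sin(2*x): now 2*x*sin(2*x) + ∫(-2*sin(2*x)) dx.
Step 2. Evaluate the standard form: now 2*x*sin(2*x) + cos(2*x).
Answer: 2*x*sin(2*x) + cos(2*x).


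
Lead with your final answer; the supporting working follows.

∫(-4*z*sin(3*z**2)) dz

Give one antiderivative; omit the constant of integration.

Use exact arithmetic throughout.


The answer is 2*cos(3*z**2)/3.
Step 1. Substitute u = z**2, turning ∫(-4*z*sin(3*z**2)) dz into ∫(-2*sin(3*u)) du: now ∫(-2*sin(3*u)) du.
Step 2. Evaluate the standard form: now 2*cos(3*u)/3.
Step 3. Substitute back u = z**2: now 2*cos(3*z**2)/3.
Answer: 2*cos(3*z**2)/3.


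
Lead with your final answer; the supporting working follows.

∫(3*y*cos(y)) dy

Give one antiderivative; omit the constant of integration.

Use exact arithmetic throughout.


The answer is 3*y*sin(y) + 3*cos(y).
Step 1. Integrate ∫(3*y*cos(y)) dy by parts with u = y, dv = (3*cos(y)) dy, so v = 3*sin(y): now 3*y*sin(y) + ∫(-3*sin(y)) dy.
Step 2. Evaluate the standard form: now 3*y*sin(y) + 3*cos(y).
Answer: 3*y*sin(y) + 3*cos(y).


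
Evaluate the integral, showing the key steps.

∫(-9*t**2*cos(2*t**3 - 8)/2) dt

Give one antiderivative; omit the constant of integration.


Step 1. Substitute u = t**3 - 4, turning ∫(-9*t**2*cos(2*t**3 - 8)/2) dt into ∫(-3*cos(2*u)/2) du: now ∫(-3*cos(2*u)/2) du.
Step 2. Evaluate the standard form: now -3*sin(2*u)/4.
Step 3. Substitute back u = t**3 - 4: now -3*sin(2*t**3 - 8)/4.
Answer: -3*sin(2*t**3 - 8)/4.


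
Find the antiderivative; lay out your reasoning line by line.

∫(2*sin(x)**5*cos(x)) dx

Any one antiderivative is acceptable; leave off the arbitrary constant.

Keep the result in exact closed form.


Step 1. Substitute u = sin(x), turning ∫(2*sin(x)**5*cos(x)) dx into ∫(2*u**5) du: now ∫(2*u**5) du.
Step 2. Evaluate the standard form: now u**6/3.
Step 3. Substitute back u = sin(x): now sin(x)**6/3.
Answer: sin(x)**6/3.


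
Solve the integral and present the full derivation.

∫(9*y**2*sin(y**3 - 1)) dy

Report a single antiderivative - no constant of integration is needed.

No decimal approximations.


Step 1. Substitute u = y**3 - 1, turning ∫(9*y**2*sin(y**3 - 1)) dy into ∫(3*sin(u)) du: now ∫(3*sin(u)) du.
Step 2. Evaluate the standard form: now -3*cos(u).
Step 3. Substitute back u = y**3 - 1: now -3*cos(y**3 - 1).
Answer: -3*cos(y**3 - 1).


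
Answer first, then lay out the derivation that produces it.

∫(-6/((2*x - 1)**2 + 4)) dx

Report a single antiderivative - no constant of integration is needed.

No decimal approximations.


The answer is -3*atan(x - 1/2)/2.
Step 1. Substitute u = 2*x - 1, turning ∫(-6/((2*x - 1)**2 + 4)) dx into ∫(-3/(u**2 + 4)) du: now ∫(-3/(u**2 + 4)) du.
Step 2. Evaluate the standard form: now -3*atan(u/2)/2.
Step 3. Substitute back u = 2*x - 1: now -3*atan(x - 1/2)/2.
Answer: -3*atan(x - 1/2)/2.


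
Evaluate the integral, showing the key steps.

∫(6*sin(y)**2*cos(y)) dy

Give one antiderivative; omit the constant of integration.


Step 1. Substitute u = sin(y), turning ∫(6*sin(y)**2*cos(y)) dy into ∫(6*u**2) du: now ∫(6*u**2) du.
Step 2. Evaluate the standard form: now 2*u**3.
Step 3. Substitute back u = sin(y): now 2*sin(y)**3.
Answer: 2*sin(y)**3.


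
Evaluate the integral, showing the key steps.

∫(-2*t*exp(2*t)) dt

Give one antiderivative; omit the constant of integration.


Step 1. Integrate ∫(-2*t*exp(2*t)) dt by parts with u = t, dv = (-2*exp(2*t)) dt, so v = -exp(2*t): now -t*exp(2*t) + ∫(exp(2*t)) dt.
Step 2. Evaluate the standard form: now -t*exp(2*t) + exp(2*t)/2.
Answer: -t*exp(2*t) + exp(2*t)/2.


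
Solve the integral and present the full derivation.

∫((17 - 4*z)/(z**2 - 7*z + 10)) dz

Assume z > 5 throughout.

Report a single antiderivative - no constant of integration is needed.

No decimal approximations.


Step 1. Decompose ∫((17 - 4*z)/(z**2 - 7*z + 10)) dz by partial fractions, (17 - 4*z)/(z**2 - 7*z + 10) = -3/(z - 2) - 1/(z - 5): now ∫(-1/(z - 5)) dz + ∫(-3/(z - 2)) dz.
Step 2. Evaluate the standard form [assuming z > 2]: now -3*log(z - 2) + ∫(-1/(z - 5)) dz.
Step 3. Evaluate the standard form [assuming z > 5]: now -log(z - 5) - 3*log(z - 2).
Answer: -log(z - 5) - 3*log(z - 2).


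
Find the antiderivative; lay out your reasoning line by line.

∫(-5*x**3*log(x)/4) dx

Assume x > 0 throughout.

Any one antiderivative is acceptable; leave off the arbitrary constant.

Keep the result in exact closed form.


Step 1. Integrate ∫(-5*x**3*log(x)/4) dx by parts with u = log(x), dv = (-5*x**3/4) dx, so v = -5*x**4/16 [assuming x > 0]: now -5*x**4*log(x)/16 + ∫(5*x**3/16) dx.
Step 2. Evaluate the standard form: now -5*x**4*log(x)/16 + 5*x**4/64.
Answer: -5*x**4*log(x)/16 + 5*x**4/64.


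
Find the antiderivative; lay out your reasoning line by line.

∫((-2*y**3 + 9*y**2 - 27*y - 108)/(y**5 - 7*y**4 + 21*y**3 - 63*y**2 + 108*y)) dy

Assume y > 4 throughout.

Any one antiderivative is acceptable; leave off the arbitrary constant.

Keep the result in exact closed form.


Step 1. Decompose ∫((-2*y**3 + 9*y**2 - 27*y - 108)/(y**5 - 7*y**4 + 21*y**3 - 63*y**2 + 108*y)) dy by partial fractions, (-2*y**3 + 9*y**2 - 27*y - 108)/(y**5 - 7*y**4 + 21*y**3 - 63*y**2 + 108*y) = -3/(y**2 + 9) + 3/(y - 3) - 2/(y - 4) - 1/y: now ∫(-1/y) dy + ∫(-2/(y - 4)) dy + ∫(3/(y - 3)) dy + ∫(-3/(y**2 + 9)) dy.
Step 2. Evaluate the standard form [assuming y > 4]: now -2*log(y - 4) + ∫(-1/y) dy + ∫(3/(y - 3)) dy + ∫(-3/(y**2 + 9)) dy.
Step 3. Evaluate the standard form [assuming y > 0]: now -log(y) - 2*log(y - 4) + ∫(3/(y - 3)) dy + ∫(-3/(y**2 + 9)) dy.
Step 4. Evaluate the standard form [assuming y > 3]: now -log(y) - 2*log(y - 4) + 3*log(y - 3) + ∫(-3/(y**2 + 9)) dy.
Step 5. Evaluate the standard form: now -log(y) - 2*log(y - 4) + 3*log(y - 3) - atan(y/3).
Answer: -log(y) - 2*log(y - 4) + 3*log(y - 3) - atan(y/3).


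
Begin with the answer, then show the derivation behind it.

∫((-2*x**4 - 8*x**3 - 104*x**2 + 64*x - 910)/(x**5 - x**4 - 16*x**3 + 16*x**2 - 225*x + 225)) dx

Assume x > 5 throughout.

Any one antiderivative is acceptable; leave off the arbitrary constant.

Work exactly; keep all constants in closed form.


The answer is -4*log(x - 5) + 4*log(x - 1) - 2*log(x + 5) - 4*atan(x/3)/3.
Step 1. Decompose ∫((-2*x**4 - 8*x**3 - 104*x**2 + 64*x - 910)/(x**5 - x**4 - 16*x**3 + 16*x**2 - 225*x + 225)) dx by partial fractions, (-2*x**4 - 8*x**3 - 104*x**2 + 64*x - 910)/(x**5 - x**4 - 16*x**3 + 16*x**2 - 225*x + 225) = -4/(x**2 + 9) - 2/(x + 5) + 4/(x - 1) - 4/(x - 5): now ∫(-4/(x - 5)) dx + ∫(4/(x - 1)) dx + ∫(-2/(x + 5)) dx + ∫(-4/(x**2 + 9)) dx.
Step 2. Evaluate the standard form [assuming x > -5]: now -2*log(x + 5) + ∫(-4/(x - 5)) dx + ∫(4/(x - 1)) dx + ∫(-4/(x**2 + 9)) dx.
Step 3. Evaluate the standard form [assuming x > 5]: now -4*log(x - 5) - 2*log(x + 5) + ∫(4/(x - 1)) dx + ∫(-4/(x**2 + 9)) dx.
Step 4. Evaluate the standard form [assuming x > 1]: now -4*log(x - 5) + 4*log(x - 1) - 2*log(x + 5) + ∫(-4/(x**2 + 9)) dx.
Step 5. Evaluate the standard form: now -4*log(x - 5) + 4*log(x - 1) - 2*log(x + 5) - 4*atan(x/3)/3.
Answer: -4*log(x - 5) + 4*log(x - 1) - 2*log(x + 5) - 4*atan(x/3)/3.


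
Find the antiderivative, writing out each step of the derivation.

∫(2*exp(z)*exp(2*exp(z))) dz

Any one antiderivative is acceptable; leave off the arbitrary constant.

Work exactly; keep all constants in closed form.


Step 1. Substitute u = exp(z), turning ∫(2*exp(z)*exp(2*exp(z))) dz into ∫(2*exp(2*u)) du: now ∫(2*exp(2*u)) du.
Step 2. Evaluate the standard form: now exp(2*u).
Step 3. Substitute back u = exp(z): now exp(2*exp(z)).
Answer: exp(2*exp(z)).


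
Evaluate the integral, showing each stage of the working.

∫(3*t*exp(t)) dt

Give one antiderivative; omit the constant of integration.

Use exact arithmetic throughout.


Step 1. Integrate ∫(3*t*exp(t)) dt by parts with u = t, dv = (3*exp(t)) dt, so v = 3*exp(t): now 3*t*exp(t) + ∫(-3*exp(t)) dt.
Step 2. Evaluate the standard form: now 3*t*exp(t) - 3*exp(t).
Answer: 3*t*exp(t) - 3*exp(t).


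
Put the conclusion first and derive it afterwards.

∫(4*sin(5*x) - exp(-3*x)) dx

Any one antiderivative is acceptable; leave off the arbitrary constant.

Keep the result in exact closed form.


The answer is -4*cos(5*x)/5 + exp(-3*x)/3.
Step 1. Rewrite: now ∫(-exp(-3*x)) dx + ∫(4*sin(5*x)) dx.
Step 2. Evaluate the standard form: now ∫(4*sin(5*x)) dx + exp(-3*x)/3.
Step 3. Evaluate the standard form: now -4*cos(5*x)/5 + exp(-3*x)/3.
Answer: -4*cos(5*x)/5 + exp(-3*x)/3.


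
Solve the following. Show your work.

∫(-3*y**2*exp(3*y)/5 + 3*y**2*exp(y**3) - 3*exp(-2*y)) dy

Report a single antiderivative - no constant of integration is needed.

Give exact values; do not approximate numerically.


Step 1. Rewrite: now ∫(-3*y**2*exp(3*y)/5) dy + ∫(3*y**2*exp(y**3)) dy + ∫(-3*exp(-2*y)) dy.
Step 2. Evaluate the standard form: now ∫(-3*y**2*exp(3*y)/5) dy + ∫(3*y**2*exp(y**3)) dy + 3*exp(-2*y)/2.
Step 3. Integrate ∫(-3*y**2*exp(3*y)/5) dy by parts with u = y**2, dv = (-3*exp(3*y)/5) dy, so v = -exp(3*y)/5: now -y**2*exp(3*y)/5 + ∫(2*y*exp(3*y)/5) dy + ∫(3*y**2*exp(y**3)) dy + 3*exp(-2*y)/2.
Step 4. Integrate ∫(2*y*exp(3*y)/5) dy by parts with u = y, dv = (2*exp(3*y)/5) dy, so v = 2*exp(3*y)/15: now -y**2*exp(3*y)/5 + 2*y*exp(3*y)/15 + ∫(3*y**2*exp(y**3)) dy + ∫(-2*exp(3*y)/15) dy + 3*exp(-2*y)/2.
Step 5. Evaluate the standard form: now -y**2*exp(3*y)/5 + 2*y*exp(3*y)/15 - 2*exp(3*y)/45 + ∫(3*y**2*exp(y**3)) dy + 3*exp(-2*y)/2.
Step 6. Substitute u = y**3, turning ∫(3*y**2*exp(y**3)) dy into ∫(exp(u)) du: now -y**2*exp(3*y)/5 + 2*y*exp(3*y)/15 - 2*exp(3*y)/45 + ∫(exp(u)) du + 3*exp(-2*y)/2.
Step 7. Evaluate the standard form: now -y**2*exp(3*y)/5 + 2*y*exp(3*y)/15 + exp(u) - 2*exp(3*y)/45 + 3*exp(-2*y)/2.
Step 8. Substitute back u = y**3: now -y**2*exp(3*y)/5 + 2*y*exp(3*y)/15 - 2*exp(3*y)/45 + exp(y**3) + 3*exp(-2*y)/2.
Answer: -y**2*exp(3*y)/5 + 2*y*exp(3*y)/15 - 2*exp(3*y)/45 + exp(y**3) + 3*exp(-2*y)/2.


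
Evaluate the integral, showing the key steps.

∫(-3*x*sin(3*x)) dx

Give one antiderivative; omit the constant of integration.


Step 1. Integrate ∫(-3*x*sin(3*x)) dx by parts with u = x, dv = (-3*sin(3*x)) dx, so v = cos(3*x): now x*cos(3*x) + ∫(-cos(3*x)) dx.
Step 2. Evaluate the standard form: now x*cos(3*x) - sin(3*x)/3.
Answer: x*cos(3*x) - sin(3*x)/3.


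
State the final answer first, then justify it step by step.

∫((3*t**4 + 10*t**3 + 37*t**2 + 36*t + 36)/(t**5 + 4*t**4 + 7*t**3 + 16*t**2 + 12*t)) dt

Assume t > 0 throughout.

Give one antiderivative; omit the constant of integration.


The answer is 3*log(t) - 3*log(t + 1) + 3*log(t + 3) + 2*atan(t/2).
Step 1. Decompose ∫((3*t**4 + 10*t**3 + 37*t**2 + 36*t + 36)/(t**5 + 4*t**4 + 7*t**3 + 16*t**2 + 12*t)) dt by partial fractions, (3*t**4 + 10*t**3 + 37*t**2 + 36*t + 36)/(t**5 + 4*t**4 + 7*t**3 + 16*t**2 + 12*t) = 4/(t**2 + 4) + 3/(t + 3) - 3/(t + 1) + 3/t: now ∫(3/t) dt + ∫(-3/(t + 1)) dt + ∫(3/(t + 3)) dt + ∫(4/(t**2 + 4)) dt.
Step 2. Evaluate the standard form [assuming t > 0]: now 3*log(t) + ∫(-3/(t + 1)) dt + ∫(3/(t + 3)) dt + ∫(4/(t**2 + 4)) dt.
Step 3. Evaluate the standard form [assuming t > -1]: now 3*log(t) - 3*log(t + 1) + ∫(3/(t + 3)) dt + ∫(4/(t**2 + 4)) dt.
Step 4. Evaluate the standard form [assuming t > -3]: now 3*log(t) - 3*log(t + 1) + 3*log(t + 3) + ∫(4/(t**2 + 4)) dt.
Step 5. Evaluate the standard form: now 3*log(t) - 3*log(t + 1) + 3*log(t + 3) + 2*atan(t/2).
Answer: 3*log(t) - 3*log(t + 1) + 3*log(t + 3) + 2*atan(t/2).


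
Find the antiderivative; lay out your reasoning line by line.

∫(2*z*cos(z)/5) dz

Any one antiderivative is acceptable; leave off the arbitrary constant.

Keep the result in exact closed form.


Step 1. Integrate ∫(2*z*cos(z)/5) dz by parts with u = z, dv = (2*cos(z)/5) dz, so v = 2*sin(z)/5: now 2*z*sin(z)/5 + ∫(-2*sin(z)/5) dz.
Step 2. Evaluate the standard form: now 2*z*sin(z)/5 + 2*cos(z)/5.
Answer: 2*z*sin(z)/5 + 2*cos(z)/5.


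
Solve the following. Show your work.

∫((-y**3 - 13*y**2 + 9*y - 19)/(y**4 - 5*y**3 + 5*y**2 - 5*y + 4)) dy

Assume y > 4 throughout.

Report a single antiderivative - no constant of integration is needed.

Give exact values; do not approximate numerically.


Step 1. Decompose ∫((-y**3 - 13*y**2 + 9*y - 19)/(y**4 - 5*y**3 + 5*y**2 - 5*y + 4)) dy by partial fractions, (-y**3 - 13*y**2 + 9*y - 19)/(y**4 - 5*y**3 + 5*y**2 - 5*y + 4) = -2/(y**2 + 1) + 4/(y - 1) - 5/(y - 4): now ∫(-5/(y - 4)) dy + ∫(4/(y - 1)) dy + ∫(-2/(y**2 + 1)) dy.
Step 2. Evaluate the standard form [assuming y > 1]: now 4*log(y - 1) + ∫(-5/(y - 4)) dy + ∫(-2/(y**2 + 1)) dy.
Step 3. Evaluate the standard form [assuming y > 4]: now -5*log(y - 4) + 4*log(y - 1) + ∫(-2/(y**2 + 1)) dy.
Step 4. Evaluate the standard form: now -5*log(y - 4) + 4*log(y - 1) - 2*atan(y).
Answer: -5*log(y - 4) + 4*log(y - 1) - 2*atan(y).


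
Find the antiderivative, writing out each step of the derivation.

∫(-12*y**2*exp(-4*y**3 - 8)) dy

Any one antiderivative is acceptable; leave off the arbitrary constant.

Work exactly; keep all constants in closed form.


Step 1. Substitute u = y**3 + 2, turning ∫(-12*y**2*exp(-4*y**3 - 8)) dy into ∫(-4*exp(-4*u)) du: now ∫(-4*exp(-4*u)) du.
Step 2. Evaluate the standard form: now exp(-4*u).
Step 3. Substitute back u = y**3 + 2: now exp(-4*y**3 - 8).
Answer: exp(-4*y**3 - 8).


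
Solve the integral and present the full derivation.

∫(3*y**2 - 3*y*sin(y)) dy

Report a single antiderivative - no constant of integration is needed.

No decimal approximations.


Step 1. Rewrite: now ∫(3*y**2) dy + ∫(-3*y*sin(y)) dy.
Step 2. Evaluate the standard form: now y**3 + ∫(-3*y*sin(y)) dy.
Step 3. Integrate ∫(-3*y*sin(y)) dy by parts with u = y, dv = (-3*sin(y)) dy, so v = 3*cos(y): now y**3 + 3*y*cos(y) + ∫(-3*cos(y)) dy.
Step 4. Evaluate the standard form: now y**3 + 3*y*cos(y) - 3*sin(y).
Answer: y**3 + 3*y*cos(y) - 3*sin(y).


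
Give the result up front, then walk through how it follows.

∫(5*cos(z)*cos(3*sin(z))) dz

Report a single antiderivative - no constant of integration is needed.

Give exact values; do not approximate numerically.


The answer is 5*sin(3*sin(z))/3.
Step 1. Substitute u = sin(z), turning ∫(5*cos(z)*cos(3*sin(z))) dz into ∫(5*cos(3*u)) du: now ∫(5*cos(3*u)) du.
Step 2. Evaluate the standard form: now 5*sin(3*u)/3.
Step 3. Substitute back u = sin(z): now 5*sin(3*sin(z))/3.
Answer: 5*sin(3*sin(z))/3.


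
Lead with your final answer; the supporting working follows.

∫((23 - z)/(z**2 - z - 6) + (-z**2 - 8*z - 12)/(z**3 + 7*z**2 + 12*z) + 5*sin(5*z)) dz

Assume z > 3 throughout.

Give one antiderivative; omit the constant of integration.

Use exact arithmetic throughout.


The answer is -log(z) + 4*log(z - 3) - 5*log(z + 2) - log(z + 3) + log(z + 4) - cos(5*z).
Step 1. Rewrite: now ∫((23 - z)/(z**2 - z - 6)) dz + ∫((-z**2 - 8*z - 12)/(z**3 + 7*z**2 + 12*z)) dz + ∫(5*sin(5*z)) dz.
Step 2. Evaluate the standard form: now -cos(5*z) + ∫((23 - z)/(z**2 - z - 6)) dz + ∫((-z**2 - 8*z - 12)/(z**3 + 7*z**2 + 12*z)) dz.
Step 3. Decompose ∫((-z**2 - 8*z - 12)/(z**3 + 7*z**2 + 12*z)) dz by partial fractions, (-z**2 - 8*z - 12)/(z**3 + 7*z**2 + 12*z) = 1/(z + 4) - 1/(z + 3) - 1/z: now -cos(5*z) + ∫(-1/z) dz + ∫((23 - z)/(z**2 - z - 6)) dz + ∫(-1/(z + 3)) dz + ∫(1/(z + 4)) dz.
Step 4. Evaluate the standard form [assuming z > 0]: now -log(z) - cos(5*z) + ∫((23 - z)/(z**2 - z - 6)) dz + ∫(-1/(z + 3)) dz + ∫(1/(z + 4)) dz.
Step 5. Evaluate the standard form [assuming z > -3]: now -log(z) - log(z + 3) - cos(5*z) + ∫((23 - z)/(z**2 - z - 6)) dz + ∫(1/(z + 4)) dz.
Step 6. Evaluate the standard form [assuming z > -4]: now -log(z) - log(z + 3) + log(z + 4) - cos(5*z) + ∫((23 - z)/(z**2 - z - 6)) dz.
Step 7. Decompose ∫((23 - z)/(z**2 - z - 6)) dz by partial fractions, (23 - z)/(z**2 - z - 6) = -5/(z + 2) + 4/(z - 3): now -log(z) - log(z + 3) + log(z + 4) - cos(5*z) + ∫(4/(z - 3)) dz + ∫(-5/(z + 2)) dz.
Step 8. Evaluate the standard form [assuming z > 3]: now -log(z) + 4*log(z - 3) - log(z + 3) + log(z + 4) - cos(5*z) + ∫(-5/(z + 2)) dz.
Step 9. Evaluate the standard form [assuming z > -2]: now -log(z) + 4*log(z - 3) - 5*log(z + 2) - log(z + 3) + log(z + 4) - cos(5*z).
Answer: -log(z) + 4*log(z - 3) - 5*log(z + 2) - log(z + 3) + log(z + 4) - cos(5*z).
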